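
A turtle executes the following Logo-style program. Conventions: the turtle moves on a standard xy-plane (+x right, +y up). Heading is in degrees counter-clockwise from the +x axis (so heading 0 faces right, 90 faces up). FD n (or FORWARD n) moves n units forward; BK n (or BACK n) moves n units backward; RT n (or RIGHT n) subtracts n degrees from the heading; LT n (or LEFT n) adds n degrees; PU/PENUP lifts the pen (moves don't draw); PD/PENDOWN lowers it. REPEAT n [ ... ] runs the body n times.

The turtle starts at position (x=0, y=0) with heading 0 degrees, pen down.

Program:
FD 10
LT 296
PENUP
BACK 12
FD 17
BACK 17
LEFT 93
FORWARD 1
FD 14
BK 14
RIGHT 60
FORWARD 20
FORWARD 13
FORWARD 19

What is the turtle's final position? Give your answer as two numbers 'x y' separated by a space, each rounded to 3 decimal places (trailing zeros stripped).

Executing turtle program step by step:
Start: pos=(0,0), heading=0, pen down
FD 10: (0,0) -> (10,0) [heading=0, draw]
LT 296: heading 0 -> 296
PU: pen up
BK 12: (10,0) -> (4.74,10.786) [heading=296, move]
FD 17: (4.74,10.786) -> (12.192,-4.494) [heading=296, move]
BK 17: (12.192,-4.494) -> (4.74,10.786) [heading=296, move]
LT 93: heading 296 -> 29
FD 1: (4.74,10.786) -> (5.614,11.27) [heading=29, move]
FD 14: (5.614,11.27) -> (17.859,18.058) [heading=29, move]
BK 14: (17.859,18.058) -> (5.614,11.27) [heading=29, move]
RT 60: heading 29 -> 329
FD 20: (5.614,11.27) -> (22.758,0.97) [heading=329, move]
FD 13: (22.758,0.97) -> (33.901,-5.726) [heading=329, move]
FD 19: (33.901,-5.726) -> (50.187,-15.512) [heading=329, move]
Final: pos=(50.187,-15.512), heading=329, 1 segment(s) drawn

Answer: 50.187 -15.512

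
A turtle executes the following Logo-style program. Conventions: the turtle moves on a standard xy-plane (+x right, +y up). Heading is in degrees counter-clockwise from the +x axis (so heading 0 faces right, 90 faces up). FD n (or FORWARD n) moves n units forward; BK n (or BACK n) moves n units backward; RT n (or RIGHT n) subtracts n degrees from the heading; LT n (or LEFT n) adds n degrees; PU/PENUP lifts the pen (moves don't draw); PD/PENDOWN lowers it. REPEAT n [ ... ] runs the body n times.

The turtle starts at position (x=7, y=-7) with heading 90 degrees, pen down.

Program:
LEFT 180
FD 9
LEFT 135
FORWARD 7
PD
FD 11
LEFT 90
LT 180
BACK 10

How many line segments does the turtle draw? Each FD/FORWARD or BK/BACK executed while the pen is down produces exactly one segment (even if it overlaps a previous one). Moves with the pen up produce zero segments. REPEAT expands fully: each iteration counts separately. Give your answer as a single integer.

Executing turtle program step by step:
Start: pos=(7,-7), heading=90, pen down
LT 180: heading 90 -> 270
FD 9: (7,-7) -> (7,-16) [heading=270, draw]
LT 135: heading 270 -> 45
FD 7: (7,-16) -> (11.95,-11.05) [heading=45, draw]
PD: pen down
FD 11: (11.95,-11.05) -> (19.728,-3.272) [heading=45, draw]
LT 90: heading 45 -> 135
LT 180: heading 135 -> 315
BK 10: (19.728,-3.272) -> (12.657,3.799) [heading=315, draw]
Final: pos=(12.657,3.799), heading=315, 4 segment(s) drawn
Segments drawn: 4

Answer: 4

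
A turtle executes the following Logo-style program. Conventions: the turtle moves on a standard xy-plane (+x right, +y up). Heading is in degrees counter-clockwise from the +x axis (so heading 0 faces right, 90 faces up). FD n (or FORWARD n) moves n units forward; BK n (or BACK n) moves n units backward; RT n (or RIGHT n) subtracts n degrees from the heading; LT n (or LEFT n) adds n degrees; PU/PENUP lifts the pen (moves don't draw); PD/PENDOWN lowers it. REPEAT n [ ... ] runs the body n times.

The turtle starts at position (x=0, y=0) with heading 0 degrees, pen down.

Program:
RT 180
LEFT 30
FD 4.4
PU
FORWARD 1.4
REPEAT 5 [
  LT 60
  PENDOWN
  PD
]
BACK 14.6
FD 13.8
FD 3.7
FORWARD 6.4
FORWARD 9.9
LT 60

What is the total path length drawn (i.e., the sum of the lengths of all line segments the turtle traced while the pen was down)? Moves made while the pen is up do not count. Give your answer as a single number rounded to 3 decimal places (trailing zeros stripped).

Answer: 52.8

Derivation:
Executing turtle program step by step:
Start: pos=(0,0), heading=0, pen down
RT 180: heading 0 -> 180
LT 30: heading 180 -> 210
FD 4.4: (0,0) -> (-3.811,-2.2) [heading=210, draw]
PU: pen up
FD 1.4: (-3.811,-2.2) -> (-5.023,-2.9) [heading=210, move]
REPEAT 5 [
  -- iteration 1/5 --
  LT 60: heading 210 -> 270
  PD: pen down
  PD: pen down
  -- iteration 2/5 --
  LT 60: heading 270 -> 330
  PD: pen down
  PD: pen down
  -- iteration 3/5 --
  LT 60: heading 330 -> 30
  PD: pen down
  PD: pen down
  -- iteration 4/5 --
  LT 60: heading 30 -> 90
  PD: pen down
  PD: pen down
  -- iteration 5/5 --
  LT 60: heading 90 -> 150
  PD: pen down
  PD: pen down
]
BK 14.6: (-5.023,-2.9) -> (7.621,-10.2) [heading=150, draw]
FD 13.8: (7.621,-10.2) -> (-4.33,-3.3) [heading=150, draw]
FD 3.7: (-4.33,-3.3) -> (-7.534,-1.45) [heading=150, draw]
FD 6.4: (-7.534,-1.45) -> (-13.077,1.75) [heading=150, draw]
FD 9.9: (-13.077,1.75) -> (-21.651,6.7) [heading=150, draw]
LT 60: heading 150 -> 210
Final: pos=(-21.651,6.7), heading=210, 6 segment(s) drawn

Segment lengths:
  seg 1: (0,0) -> (-3.811,-2.2), length = 4.4
  seg 2: (-5.023,-2.9) -> (7.621,-10.2), length = 14.6
  seg 3: (7.621,-10.2) -> (-4.33,-3.3), length = 13.8
  seg 4: (-4.33,-3.3) -> (-7.534,-1.45), length = 3.7
  seg 5: (-7.534,-1.45) -> (-13.077,1.75), length = 6.4
  seg 6: (-13.077,1.75) -> (-21.651,6.7), length = 9.9
Total = 52.8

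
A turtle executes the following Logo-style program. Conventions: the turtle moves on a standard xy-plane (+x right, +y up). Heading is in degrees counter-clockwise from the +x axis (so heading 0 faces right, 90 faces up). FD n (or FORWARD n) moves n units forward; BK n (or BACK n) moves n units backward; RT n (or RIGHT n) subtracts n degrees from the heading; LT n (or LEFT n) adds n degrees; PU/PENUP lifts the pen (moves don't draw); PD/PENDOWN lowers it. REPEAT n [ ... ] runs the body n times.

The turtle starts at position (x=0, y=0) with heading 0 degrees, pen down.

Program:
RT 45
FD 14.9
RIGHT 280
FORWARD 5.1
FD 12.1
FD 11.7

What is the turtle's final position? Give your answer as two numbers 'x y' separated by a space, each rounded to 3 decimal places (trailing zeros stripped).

Answer: 34.209 6.04

Derivation:
Executing turtle program step by step:
Start: pos=(0,0), heading=0, pen down
RT 45: heading 0 -> 315
FD 14.9: (0,0) -> (10.536,-10.536) [heading=315, draw]
RT 280: heading 315 -> 35
FD 5.1: (10.536,-10.536) -> (14.714,-7.611) [heading=35, draw]
FD 12.1: (14.714,-7.611) -> (24.625,-0.67) [heading=35, draw]
FD 11.7: (24.625,-0.67) -> (34.209,6.04) [heading=35, draw]
Final: pos=(34.209,6.04), heading=35, 4 segment(s) drawn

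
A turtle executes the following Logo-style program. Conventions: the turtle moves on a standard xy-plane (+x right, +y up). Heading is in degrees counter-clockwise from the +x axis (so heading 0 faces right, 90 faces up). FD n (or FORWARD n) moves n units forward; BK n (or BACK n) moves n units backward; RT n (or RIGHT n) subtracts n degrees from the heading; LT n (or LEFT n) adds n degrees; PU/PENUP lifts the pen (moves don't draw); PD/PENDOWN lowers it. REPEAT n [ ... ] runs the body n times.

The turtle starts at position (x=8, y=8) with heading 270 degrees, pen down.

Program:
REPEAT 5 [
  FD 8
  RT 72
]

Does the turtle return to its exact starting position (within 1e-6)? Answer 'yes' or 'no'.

Executing turtle program step by step:
Start: pos=(8,8), heading=270, pen down
REPEAT 5 [
  -- iteration 1/5 --
  FD 8: (8,8) -> (8,0) [heading=270, draw]
  RT 72: heading 270 -> 198
  -- iteration 2/5 --
  FD 8: (8,0) -> (0.392,-2.472) [heading=198, draw]
  RT 72: heading 198 -> 126
  -- iteration 3/5 --
  FD 8: (0.392,-2.472) -> (-4.311,4) [heading=126, draw]
  RT 72: heading 126 -> 54
  -- iteration 4/5 --
  FD 8: (-4.311,4) -> (0.392,10.472) [heading=54, draw]
  RT 72: heading 54 -> 342
  -- iteration 5/5 --
  FD 8: (0.392,10.472) -> (8,8) [heading=342, draw]
  RT 72: heading 342 -> 270
]
Final: pos=(8,8), heading=270, 5 segment(s) drawn

Start position: (8, 8)
Final position: (8, 8)
Distance = 0; < 1e-6 -> CLOSED

Answer: yes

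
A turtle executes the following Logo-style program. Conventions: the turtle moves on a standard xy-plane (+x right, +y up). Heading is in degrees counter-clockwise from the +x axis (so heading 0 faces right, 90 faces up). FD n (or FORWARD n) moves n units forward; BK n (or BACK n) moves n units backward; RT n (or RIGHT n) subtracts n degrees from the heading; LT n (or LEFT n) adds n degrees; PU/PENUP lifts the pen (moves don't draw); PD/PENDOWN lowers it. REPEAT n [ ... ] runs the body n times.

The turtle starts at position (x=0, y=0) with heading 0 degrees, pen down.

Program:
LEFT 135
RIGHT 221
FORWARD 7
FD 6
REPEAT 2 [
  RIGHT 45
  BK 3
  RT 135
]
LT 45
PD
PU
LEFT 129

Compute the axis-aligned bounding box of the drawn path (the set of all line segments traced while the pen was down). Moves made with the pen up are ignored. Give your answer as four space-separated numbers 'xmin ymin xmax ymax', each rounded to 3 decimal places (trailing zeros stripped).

Answer: 0 -12.968 2.875 0

Derivation:
Executing turtle program step by step:
Start: pos=(0,0), heading=0, pen down
LT 135: heading 0 -> 135
RT 221: heading 135 -> 274
FD 7: (0,0) -> (0.488,-6.983) [heading=274, draw]
FD 6: (0.488,-6.983) -> (0.907,-12.968) [heading=274, draw]
REPEAT 2 [
  -- iteration 1/2 --
  RT 45: heading 274 -> 229
  BK 3: (0.907,-12.968) -> (2.875,-10.704) [heading=229, draw]
  RT 135: heading 229 -> 94
  -- iteration 2/2 --
  RT 45: heading 94 -> 49
  BK 3: (2.875,-10.704) -> (0.907,-12.968) [heading=49, draw]
  RT 135: heading 49 -> 274
]
LT 45: heading 274 -> 319
PD: pen down
PU: pen up
LT 129: heading 319 -> 88
Final: pos=(0.907,-12.968), heading=88, 4 segment(s) drawn

Segment endpoints: x in {0, 0.488, 0.907, 0.907, 2.875}, y in {-12.968, -12.968, -10.704, -6.983, 0}
xmin=0, ymin=-12.968, xmax=2.875, ymax=0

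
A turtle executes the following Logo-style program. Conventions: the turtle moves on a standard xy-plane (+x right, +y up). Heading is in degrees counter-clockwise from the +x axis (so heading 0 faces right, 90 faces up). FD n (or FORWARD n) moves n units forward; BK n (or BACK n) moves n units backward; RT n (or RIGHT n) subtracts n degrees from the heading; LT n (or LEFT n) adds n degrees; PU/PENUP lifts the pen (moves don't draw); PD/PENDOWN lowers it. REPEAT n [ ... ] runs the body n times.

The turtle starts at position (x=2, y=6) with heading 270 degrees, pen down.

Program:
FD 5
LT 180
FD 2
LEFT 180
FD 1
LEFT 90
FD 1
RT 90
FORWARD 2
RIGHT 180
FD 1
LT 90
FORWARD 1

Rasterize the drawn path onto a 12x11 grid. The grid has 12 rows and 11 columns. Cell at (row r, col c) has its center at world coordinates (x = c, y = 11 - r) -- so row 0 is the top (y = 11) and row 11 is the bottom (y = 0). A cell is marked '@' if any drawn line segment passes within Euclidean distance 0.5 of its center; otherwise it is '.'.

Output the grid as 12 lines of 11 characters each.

Answer: ...........
...........
...........
...........
...........
..@........
..@........
..@........
..@........
..@@.......
..@@.......
...@.......

Derivation:
Segment 0: (2,6) -> (2,1)
Segment 1: (2,1) -> (2,3)
Segment 2: (2,3) -> (2,2)
Segment 3: (2,2) -> (3,2)
Segment 4: (3,2) -> (3,-0)
Segment 5: (3,-0) -> (3,1)
Segment 6: (3,1) -> (2,1)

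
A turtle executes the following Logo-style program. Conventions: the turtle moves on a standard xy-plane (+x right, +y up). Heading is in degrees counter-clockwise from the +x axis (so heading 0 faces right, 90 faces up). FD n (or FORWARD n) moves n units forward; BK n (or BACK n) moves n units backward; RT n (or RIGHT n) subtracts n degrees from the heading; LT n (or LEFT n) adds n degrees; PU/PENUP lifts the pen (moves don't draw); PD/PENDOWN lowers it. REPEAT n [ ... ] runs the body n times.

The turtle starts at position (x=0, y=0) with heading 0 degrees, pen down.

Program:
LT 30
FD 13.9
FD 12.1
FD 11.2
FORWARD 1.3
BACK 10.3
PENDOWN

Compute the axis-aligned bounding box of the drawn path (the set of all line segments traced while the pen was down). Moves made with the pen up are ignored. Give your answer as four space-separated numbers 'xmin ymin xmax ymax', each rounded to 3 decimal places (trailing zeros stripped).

Answer: 0 0 33.342 19.25

Derivation:
Executing turtle program step by step:
Start: pos=(0,0), heading=0, pen down
LT 30: heading 0 -> 30
FD 13.9: (0,0) -> (12.038,6.95) [heading=30, draw]
FD 12.1: (12.038,6.95) -> (22.517,13) [heading=30, draw]
FD 11.2: (22.517,13) -> (32.216,18.6) [heading=30, draw]
FD 1.3: (32.216,18.6) -> (33.342,19.25) [heading=30, draw]
BK 10.3: (33.342,19.25) -> (24.422,14.1) [heading=30, draw]
PD: pen down
Final: pos=(24.422,14.1), heading=30, 5 segment(s) drawn

Segment endpoints: x in {0, 12.038, 22.517, 24.422, 32.216, 33.342}, y in {0, 6.95, 13, 14.1, 18.6, 19.25}
xmin=0, ymin=0, xmax=33.342, ymax=19.25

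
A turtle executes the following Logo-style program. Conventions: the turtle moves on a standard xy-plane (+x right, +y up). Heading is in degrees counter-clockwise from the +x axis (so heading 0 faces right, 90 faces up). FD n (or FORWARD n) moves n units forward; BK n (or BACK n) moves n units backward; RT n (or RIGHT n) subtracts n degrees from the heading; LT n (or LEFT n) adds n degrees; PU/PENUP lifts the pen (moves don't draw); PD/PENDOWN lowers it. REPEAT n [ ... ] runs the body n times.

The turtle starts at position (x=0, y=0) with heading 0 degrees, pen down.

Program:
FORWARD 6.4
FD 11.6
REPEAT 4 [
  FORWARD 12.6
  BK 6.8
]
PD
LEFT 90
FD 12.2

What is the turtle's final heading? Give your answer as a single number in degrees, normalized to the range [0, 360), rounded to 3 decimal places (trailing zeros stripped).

Answer: 90

Derivation:
Executing turtle program step by step:
Start: pos=(0,0), heading=0, pen down
FD 6.4: (0,0) -> (6.4,0) [heading=0, draw]
FD 11.6: (6.4,0) -> (18,0) [heading=0, draw]
REPEAT 4 [
  -- iteration 1/4 --
  FD 12.6: (18,0) -> (30.6,0) [heading=0, draw]
  BK 6.8: (30.6,0) -> (23.8,0) [heading=0, draw]
  -- iteration 2/4 --
  FD 12.6: (23.8,0) -> (36.4,0) [heading=0, draw]
  BK 6.8: (36.4,0) -> (29.6,0) [heading=0, draw]
  -- iteration 3/4 --
  FD 12.6: (29.6,0) -> (42.2,0) [heading=0, draw]
  BK 6.8: (42.2,0) -> (35.4,0) [heading=0, draw]
  -- iteration 4/4 --
  FD 12.6: (35.4,0) -> (48,0) [heading=0, draw]
  BK 6.8: (48,0) -> (41.2,0) [heading=0, draw]
]
PD: pen down
LT 90: heading 0 -> 90
FD 12.2: (41.2,0) -> (41.2,12.2) [heading=90, draw]
Final: pos=(41.2,12.2), heading=90, 11 segment(s) drawn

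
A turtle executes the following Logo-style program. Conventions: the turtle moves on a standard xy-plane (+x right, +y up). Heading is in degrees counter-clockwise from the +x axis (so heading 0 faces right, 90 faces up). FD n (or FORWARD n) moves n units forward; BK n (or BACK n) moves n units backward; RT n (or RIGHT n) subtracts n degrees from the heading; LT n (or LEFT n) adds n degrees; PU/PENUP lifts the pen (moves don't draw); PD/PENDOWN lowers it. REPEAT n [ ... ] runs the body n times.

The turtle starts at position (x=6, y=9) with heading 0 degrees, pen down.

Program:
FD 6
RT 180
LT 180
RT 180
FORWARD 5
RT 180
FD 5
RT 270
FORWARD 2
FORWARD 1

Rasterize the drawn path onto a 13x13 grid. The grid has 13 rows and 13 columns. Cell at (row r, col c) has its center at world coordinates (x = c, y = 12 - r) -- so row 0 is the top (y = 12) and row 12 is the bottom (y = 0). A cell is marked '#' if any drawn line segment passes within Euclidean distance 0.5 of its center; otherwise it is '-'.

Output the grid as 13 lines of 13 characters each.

Segment 0: (6,9) -> (12,9)
Segment 1: (12,9) -> (7,9)
Segment 2: (7,9) -> (12,9)
Segment 3: (12,9) -> (12,11)
Segment 4: (12,11) -> (12,12)

Answer: ------------#
------------#
------------#
------#######
-------------
-------------
-------------
-------------
-------------
-------------
-------------
-------------
-------------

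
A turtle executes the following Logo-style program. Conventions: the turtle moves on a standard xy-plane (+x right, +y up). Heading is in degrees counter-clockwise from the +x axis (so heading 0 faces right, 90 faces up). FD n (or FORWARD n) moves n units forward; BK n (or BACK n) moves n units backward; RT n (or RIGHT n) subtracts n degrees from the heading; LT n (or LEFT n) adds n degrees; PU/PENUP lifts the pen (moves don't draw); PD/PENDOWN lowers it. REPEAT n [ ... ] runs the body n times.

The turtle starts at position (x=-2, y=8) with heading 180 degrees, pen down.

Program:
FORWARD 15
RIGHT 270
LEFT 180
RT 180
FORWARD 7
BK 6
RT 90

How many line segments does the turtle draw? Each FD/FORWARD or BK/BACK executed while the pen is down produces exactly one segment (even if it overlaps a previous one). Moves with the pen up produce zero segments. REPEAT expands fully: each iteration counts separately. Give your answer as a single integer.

Executing turtle program step by step:
Start: pos=(-2,8), heading=180, pen down
FD 15: (-2,8) -> (-17,8) [heading=180, draw]
RT 270: heading 180 -> 270
LT 180: heading 270 -> 90
RT 180: heading 90 -> 270
FD 7: (-17,8) -> (-17,1) [heading=270, draw]
BK 6: (-17,1) -> (-17,7) [heading=270, draw]
RT 90: heading 270 -> 180
Final: pos=(-17,7), heading=180, 3 segment(s) drawn
Segments drawn: 3

Answer: 3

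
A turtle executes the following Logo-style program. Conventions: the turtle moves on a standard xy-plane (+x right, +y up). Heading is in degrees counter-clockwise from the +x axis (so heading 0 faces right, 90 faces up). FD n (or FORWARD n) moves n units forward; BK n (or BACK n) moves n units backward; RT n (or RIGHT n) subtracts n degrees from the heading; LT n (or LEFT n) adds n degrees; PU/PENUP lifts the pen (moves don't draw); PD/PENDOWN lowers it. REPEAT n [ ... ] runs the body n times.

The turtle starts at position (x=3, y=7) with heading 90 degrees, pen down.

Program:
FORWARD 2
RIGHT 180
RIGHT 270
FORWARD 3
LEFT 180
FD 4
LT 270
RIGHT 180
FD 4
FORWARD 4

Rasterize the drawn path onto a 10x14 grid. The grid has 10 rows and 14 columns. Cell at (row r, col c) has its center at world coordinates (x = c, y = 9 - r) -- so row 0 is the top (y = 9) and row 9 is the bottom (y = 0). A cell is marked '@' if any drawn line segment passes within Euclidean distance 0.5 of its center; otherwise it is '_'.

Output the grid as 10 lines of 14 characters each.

Segment 0: (3,7) -> (3,9)
Segment 1: (3,9) -> (6,9)
Segment 2: (6,9) -> (2,9)
Segment 3: (2,9) -> (2,5)
Segment 4: (2,5) -> (2,1)

Answer: __@@@@@_______
__@@__________
__@@__________
__@___________
__@___________
__@___________
__@___________
__@___________
__@___________
______________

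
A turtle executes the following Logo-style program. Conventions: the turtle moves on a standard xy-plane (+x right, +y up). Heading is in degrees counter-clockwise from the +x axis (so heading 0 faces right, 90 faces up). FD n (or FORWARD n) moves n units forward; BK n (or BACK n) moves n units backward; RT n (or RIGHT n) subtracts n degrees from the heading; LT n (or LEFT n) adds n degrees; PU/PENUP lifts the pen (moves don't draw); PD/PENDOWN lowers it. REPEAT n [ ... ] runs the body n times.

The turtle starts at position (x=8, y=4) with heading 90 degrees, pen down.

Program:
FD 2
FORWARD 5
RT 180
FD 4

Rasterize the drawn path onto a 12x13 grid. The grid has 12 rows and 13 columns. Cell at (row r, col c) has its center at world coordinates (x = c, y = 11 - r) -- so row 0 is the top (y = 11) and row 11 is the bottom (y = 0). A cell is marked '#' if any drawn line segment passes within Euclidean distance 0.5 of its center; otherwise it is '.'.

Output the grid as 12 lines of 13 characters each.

Answer: ........#....
........#....
........#....
........#....
........#....
........#....
........#....
........#....
.............
.............
.............
.............

Derivation:
Segment 0: (8,4) -> (8,6)
Segment 1: (8,6) -> (8,11)
Segment 2: (8,11) -> (8,7)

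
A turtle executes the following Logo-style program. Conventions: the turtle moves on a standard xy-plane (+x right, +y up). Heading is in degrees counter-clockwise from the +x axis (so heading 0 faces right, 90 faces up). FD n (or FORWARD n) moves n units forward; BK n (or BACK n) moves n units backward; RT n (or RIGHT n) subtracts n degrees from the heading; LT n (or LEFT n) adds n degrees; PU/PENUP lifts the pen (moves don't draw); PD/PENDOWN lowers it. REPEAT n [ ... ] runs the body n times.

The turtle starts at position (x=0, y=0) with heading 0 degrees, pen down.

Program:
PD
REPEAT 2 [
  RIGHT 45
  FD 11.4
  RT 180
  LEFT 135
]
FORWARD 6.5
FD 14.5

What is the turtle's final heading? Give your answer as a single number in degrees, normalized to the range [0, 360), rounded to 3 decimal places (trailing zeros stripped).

Answer: 180

Derivation:
Executing turtle program step by step:
Start: pos=(0,0), heading=0, pen down
PD: pen down
REPEAT 2 [
  -- iteration 1/2 --
  RT 45: heading 0 -> 315
  FD 11.4: (0,0) -> (8.061,-8.061) [heading=315, draw]
  RT 180: heading 315 -> 135
  LT 135: heading 135 -> 270
  -- iteration 2/2 --
  RT 45: heading 270 -> 225
  FD 11.4: (8.061,-8.061) -> (0,-16.122) [heading=225, draw]
  RT 180: heading 225 -> 45
  LT 135: heading 45 -> 180
]
FD 6.5: (0,-16.122) -> (-6.5,-16.122) [heading=180, draw]
FD 14.5: (-6.5,-16.122) -> (-21,-16.122) [heading=180, draw]
Final: pos=(-21,-16.122), heading=180, 4 segment(s) drawn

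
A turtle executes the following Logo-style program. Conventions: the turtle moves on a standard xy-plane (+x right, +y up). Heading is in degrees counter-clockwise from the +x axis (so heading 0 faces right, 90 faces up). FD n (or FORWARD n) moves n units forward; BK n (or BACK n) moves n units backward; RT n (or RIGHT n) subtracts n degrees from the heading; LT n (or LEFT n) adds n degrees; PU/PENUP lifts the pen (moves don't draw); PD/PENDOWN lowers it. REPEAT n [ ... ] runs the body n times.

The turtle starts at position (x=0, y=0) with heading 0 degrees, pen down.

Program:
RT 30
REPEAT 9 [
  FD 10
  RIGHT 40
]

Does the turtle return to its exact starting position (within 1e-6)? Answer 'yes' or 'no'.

Answer: yes

Derivation:
Executing turtle program step by step:
Start: pos=(0,0), heading=0, pen down
RT 30: heading 0 -> 330
REPEAT 9 [
  -- iteration 1/9 --
  FD 10: (0,0) -> (8.66,-5) [heading=330, draw]
  RT 40: heading 330 -> 290
  -- iteration 2/9 --
  FD 10: (8.66,-5) -> (12.08,-14.397) [heading=290, draw]
  RT 40: heading 290 -> 250
  -- iteration 3/9 --
  FD 10: (12.08,-14.397) -> (8.66,-23.794) [heading=250, draw]
  RT 40: heading 250 -> 210
  -- iteration 4/9 --
  FD 10: (8.66,-23.794) -> (0,-28.794) [heading=210, draw]
  RT 40: heading 210 -> 170
  -- iteration 5/9 --
  FD 10: (0,-28.794) -> (-9.848,-27.057) [heading=170, draw]
  RT 40: heading 170 -> 130
  -- iteration 6/9 --
  FD 10: (-9.848,-27.057) -> (-16.276,-19.397) [heading=130, draw]
  RT 40: heading 130 -> 90
  -- iteration 7/9 --
  FD 10: (-16.276,-19.397) -> (-16.276,-9.397) [heading=90, draw]
  RT 40: heading 90 -> 50
  -- iteration 8/9 --
  FD 10: (-16.276,-9.397) -> (-9.848,-1.736) [heading=50, draw]
  RT 40: heading 50 -> 10
  -- iteration 9/9 --
  FD 10: (-9.848,-1.736) -> (0,0) [heading=10, draw]
  RT 40: heading 10 -> 330
]
Final: pos=(0,0), heading=330, 9 segment(s) drawn

Start position: (0, 0)
Final position: (0, 0)
Distance = 0; < 1e-6 -> CLOSED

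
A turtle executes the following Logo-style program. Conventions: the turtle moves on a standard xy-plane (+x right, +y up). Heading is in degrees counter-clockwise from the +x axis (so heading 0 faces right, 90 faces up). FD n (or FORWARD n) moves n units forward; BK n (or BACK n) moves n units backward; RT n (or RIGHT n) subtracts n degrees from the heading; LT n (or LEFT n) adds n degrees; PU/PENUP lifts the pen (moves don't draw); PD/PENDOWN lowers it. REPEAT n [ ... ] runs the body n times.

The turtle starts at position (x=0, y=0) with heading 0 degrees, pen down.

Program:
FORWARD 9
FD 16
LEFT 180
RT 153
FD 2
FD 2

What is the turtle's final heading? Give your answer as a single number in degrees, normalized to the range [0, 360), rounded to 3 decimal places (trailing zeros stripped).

Answer: 27

Derivation:
Executing turtle program step by step:
Start: pos=(0,0), heading=0, pen down
FD 9: (0,0) -> (9,0) [heading=0, draw]
FD 16: (9,0) -> (25,0) [heading=0, draw]
LT 180: heading 0 -> 180
RT 153: heading 180 -> 27
FD 2: (25,0) -> (26.782,0.908) [heading=27, draw]
FD 2: (26.782,0.908) -> (28.564,1.816) [heading=27, draw]
Final: pos=(28.564,1.816), heading=27, 4 segment(s) drawn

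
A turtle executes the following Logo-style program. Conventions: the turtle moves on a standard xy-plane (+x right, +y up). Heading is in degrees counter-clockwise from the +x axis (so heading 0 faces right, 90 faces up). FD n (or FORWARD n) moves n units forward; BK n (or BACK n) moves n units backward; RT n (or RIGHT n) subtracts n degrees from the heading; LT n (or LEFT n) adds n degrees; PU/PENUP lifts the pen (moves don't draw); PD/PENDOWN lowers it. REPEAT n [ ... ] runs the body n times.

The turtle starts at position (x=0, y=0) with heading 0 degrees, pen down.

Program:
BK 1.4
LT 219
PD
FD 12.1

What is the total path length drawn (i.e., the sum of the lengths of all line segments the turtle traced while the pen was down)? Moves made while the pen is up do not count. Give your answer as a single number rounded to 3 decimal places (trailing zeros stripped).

Executing turtle program step by step:
Start: pos=(0,0), heading=0, pen down
BK 1.4: (0,0) -> (-1.4,0) [heading=0, draw]
LT 219: heading 0 -> 219
PD: pen down
FD 12.1: (-1.4,0) -> (-10.803,-7.615) [heading=219, draw]
Final: pos=(-10.803,-7.615), heading=219, 2 segment(s) drawn

Segment lengths:
  seg 1: (0,0) -> (-1.4,0), length = 1.4
  seg 2: (-1.4,0) -> (-10.803,-7.615), length = 12.1
Total = 13.5

Answer: 13.5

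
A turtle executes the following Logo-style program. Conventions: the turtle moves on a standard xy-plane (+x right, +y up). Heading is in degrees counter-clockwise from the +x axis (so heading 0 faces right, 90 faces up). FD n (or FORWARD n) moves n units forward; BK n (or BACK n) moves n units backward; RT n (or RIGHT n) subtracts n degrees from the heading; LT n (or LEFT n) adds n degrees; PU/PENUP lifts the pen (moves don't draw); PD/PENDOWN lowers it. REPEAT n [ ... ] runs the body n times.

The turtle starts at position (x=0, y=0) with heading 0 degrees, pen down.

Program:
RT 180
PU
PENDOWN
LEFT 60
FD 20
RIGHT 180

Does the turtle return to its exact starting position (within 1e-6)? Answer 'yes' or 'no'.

Answer: no

Derivation:
Executing turtle program step by step:
Start: pos=(0,0), heading=0, pen down
RT 180: heading 0 -> 180
PU: pen up
PD: pen down
LT 60: heading 180 -> 240
FD 20: (0,0) -> (-10,-17.321) [heading=240, draw]
RT 180: heading 240 -> 60
Final: pos=(-10,-17.321), heading=60, 1 segment(s) drawn

Start position: (0, 0)
Final position: (-10, -17.321)
Distance = 20; >= 1e-6 -> NOT closed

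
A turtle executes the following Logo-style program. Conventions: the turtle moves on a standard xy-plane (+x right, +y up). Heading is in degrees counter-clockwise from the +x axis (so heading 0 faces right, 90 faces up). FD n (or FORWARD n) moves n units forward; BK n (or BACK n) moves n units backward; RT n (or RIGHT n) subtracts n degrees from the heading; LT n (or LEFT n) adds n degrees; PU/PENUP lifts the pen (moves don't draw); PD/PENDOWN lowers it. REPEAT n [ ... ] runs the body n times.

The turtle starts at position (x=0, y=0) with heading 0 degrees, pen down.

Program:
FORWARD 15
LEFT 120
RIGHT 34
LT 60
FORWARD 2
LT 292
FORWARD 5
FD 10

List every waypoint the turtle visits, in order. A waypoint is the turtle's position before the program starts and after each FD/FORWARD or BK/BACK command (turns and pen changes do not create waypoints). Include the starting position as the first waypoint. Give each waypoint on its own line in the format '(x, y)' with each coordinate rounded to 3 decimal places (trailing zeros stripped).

Answer: (0, 0)
(15, 0)
(13.342, 1.118)
(14.381, 6.009)
(16.461, 15.791)

Derivation:
Executing turtle program step by step:
Start: pos=(0,0), heading=0, pen down
FD 15: (0,0) -> (15,0) [heading=0, draw]
LT 120: heading 0 -> 120
RT 34: heading 120 -> 86
LT 60: heading 86 -> 146
FD 2: (15,0) -> (13.342,1.118) [heading=146, draw]
LT 292: heading 146 -> 78
FD 5: (13.342,1.118) -> (14.381,6.009) [heading=78, draw]
FD 10: (14.381,6.009) -> (16.461,15.791) [heading=78, draw]
Final: pos=(16.461,15.791), heading=78, 4 segment(s) drawn
Waypoints (5 total):
(0, 0)
(15, 0)
(13.342, 1.118)
(14.381, 6.009)
(16.461, 15.791)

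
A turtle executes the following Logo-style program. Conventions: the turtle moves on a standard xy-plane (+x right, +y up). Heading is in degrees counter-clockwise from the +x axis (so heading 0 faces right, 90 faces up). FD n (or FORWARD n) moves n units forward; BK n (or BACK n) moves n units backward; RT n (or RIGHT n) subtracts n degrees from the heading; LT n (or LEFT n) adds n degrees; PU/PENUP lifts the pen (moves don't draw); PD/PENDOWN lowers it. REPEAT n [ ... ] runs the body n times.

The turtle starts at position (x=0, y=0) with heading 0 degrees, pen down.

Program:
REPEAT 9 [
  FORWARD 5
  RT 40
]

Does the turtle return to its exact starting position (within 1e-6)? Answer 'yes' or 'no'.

Answer: yes

Derivation:
Executing turtle program step by step:
Start: pos=(0,0), heading=0, pen down
REPEAT 9 [
  -- iteration 1/9 --
  FD 5: (0,0) -> (5,0) [heading=0, draw]
  RT 40: heading 0 -> 320
  -- iteration 2/9 --
  FD 5: (5,0) -> (8.83,-3.214) [heading=320, draw]
  RT 40: heading 320 -> 280
  -- iteration 3/9 --
  FD 5: (8.83,-3.214) -> (9.698,-8.138) [heading=280, draw]
  RT 40: heading 280 -> 240
  -- iteration 4/9 --
  FD 5: (9.698,-8.138) -> (7.198,-12.468) [heading=240, draw]
  RT 40: heading 240 -> 200
  -- iteration 5/9 --
  FD 5: (7.198,-12.468) -> (2.5,-14.178) [heading=200, draw]
  RT 40: heading 200 -> 160
  -- iteration 6/9 --
  FD 5: (2.5,-14.178) -> (-2.198,-12.468) [heading=160, draw]
  RT 40: heading 160 -> 120
  -- iteration 7/9 --
  FD 5: (-2.198,-12.468) -> (-4.698,-8.138) [heading=120, draw]
  RT 40: heading 120 -> 80
  -- iteration 8/9 --
  FD 5: (-4.698,-8.138) -> (-3.83,-3.214) [heading=80, draw]
  RT 40: heading 80 -> 40
  -- iteration 9/9 --
  FD 5: (-3.83,-3.214) -> (0,0) [heading=40, draw]
  RT 40: heading 40 -> 0
]
Final: pos=(0,0), heading=0, 9 segment(s) drawn

Start position: (0, 0)
Final position: (0, 0)
Distance = 0; < 1e-6 -> CLOSED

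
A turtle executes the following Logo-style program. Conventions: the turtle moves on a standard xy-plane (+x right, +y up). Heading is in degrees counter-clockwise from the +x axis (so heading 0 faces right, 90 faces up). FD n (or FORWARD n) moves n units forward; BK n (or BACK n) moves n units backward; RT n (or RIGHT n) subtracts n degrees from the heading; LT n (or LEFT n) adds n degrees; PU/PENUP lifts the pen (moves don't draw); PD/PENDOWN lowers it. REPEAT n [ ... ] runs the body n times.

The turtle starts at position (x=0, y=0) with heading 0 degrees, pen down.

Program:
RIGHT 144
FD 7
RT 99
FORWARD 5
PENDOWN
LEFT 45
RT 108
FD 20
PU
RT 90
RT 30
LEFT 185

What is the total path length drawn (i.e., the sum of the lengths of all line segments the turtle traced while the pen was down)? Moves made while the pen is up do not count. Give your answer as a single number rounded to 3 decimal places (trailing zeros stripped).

Executing turtle program step by step:
Start: pos=(0,0), heading=0, pen down
RT 144: heading 0 -> 216
FD 7: (0,0) -> (-5.663,-4.114) [heading=216, draw]
RT 99: heading 216 -> 117
FD 5: (-5.663,-4.114) -> (-7.933,0.341) [heading=117, draw]
PD: pen down
LT 45: heading 117 -> 162
RT 108: heading 162 -> 54
FD 20: (-7.933,0.341) -> (3.823,16.521) [heading=54, draw]
PU: pen up
RT 90: heading 54 -> 324
RT 30: heading 324 -> 294
LT 185: heading 294 -> 119
Final: pos=(3.823,16.521), heading=119, 3 segment(s) drawn

Segment lengths:
  seg 1: (0,0) -> (-5.663,-4.114), length = 7
  seg 2: (-5.663,-4.114) -> (-7.933,0.341), length = 5
  seg 3: (-7.933,0.341) -> (3.823,16.521), length = 20
Total = 32

Answer: 32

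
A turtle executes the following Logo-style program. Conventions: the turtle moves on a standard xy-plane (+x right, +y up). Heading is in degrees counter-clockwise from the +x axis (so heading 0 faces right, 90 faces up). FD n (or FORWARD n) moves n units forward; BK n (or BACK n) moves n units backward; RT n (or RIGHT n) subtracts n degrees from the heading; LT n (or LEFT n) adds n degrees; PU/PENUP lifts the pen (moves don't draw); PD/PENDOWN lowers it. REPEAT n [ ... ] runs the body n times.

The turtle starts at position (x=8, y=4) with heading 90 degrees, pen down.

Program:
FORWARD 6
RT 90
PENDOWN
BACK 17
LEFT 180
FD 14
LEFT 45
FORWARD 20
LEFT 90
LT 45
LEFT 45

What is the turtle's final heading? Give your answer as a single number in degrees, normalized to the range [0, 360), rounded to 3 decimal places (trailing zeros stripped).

Executing turtle program step by step:
Start: pos=(8,4), heading=90, pen down
FD 6: (8,4) -> (8,10) [heading=90, draw]
RT 90: heading 90 -> 0
PD: pen down
BK 17: (8,10) -> (-9,10) [heading=0, draw]
LT 180: heading 0 -> 180
FD 14: (-9,10) -> (-23,10) [heading=180, draw]
LT 45: heading 180 -> 225
FD 20: (-23,10) -> (-37.142,-4.142) [heading=225, draw]
LT 90: heading 225 -> 315
LT 45: heading 315 -> 0
LT 45: heading 0 -> 45
Final: pos=(-37.142,-4.142), heading=45, 4 segment(s) drawn

Answer: 45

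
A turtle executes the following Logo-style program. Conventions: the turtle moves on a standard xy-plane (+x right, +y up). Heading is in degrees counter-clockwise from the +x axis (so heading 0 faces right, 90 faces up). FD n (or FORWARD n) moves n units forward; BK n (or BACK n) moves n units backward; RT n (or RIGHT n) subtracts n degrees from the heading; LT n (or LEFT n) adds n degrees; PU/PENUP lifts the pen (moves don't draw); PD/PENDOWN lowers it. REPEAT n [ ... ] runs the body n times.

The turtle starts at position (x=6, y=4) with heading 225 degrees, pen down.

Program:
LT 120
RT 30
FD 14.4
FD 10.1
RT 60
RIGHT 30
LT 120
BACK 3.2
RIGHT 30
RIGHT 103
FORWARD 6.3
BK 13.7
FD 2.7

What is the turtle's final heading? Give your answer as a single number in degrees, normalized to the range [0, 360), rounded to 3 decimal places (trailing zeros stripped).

Answer: 212

Derivation:
Executing turtle program step by step:
Start: pos=(6,4), heading=225, pen down
LT 120: heading 225 -> 345
RT 30: heading 345 -> 315
FD 14.4: (6,4) -> (16.182,-6.182) [heading=315, draw]
FD 10.1: (16.182,-6.182) -> (23.324,-13.324) [heading=315, draw]
RT 60: heading 315 -> 255
RT 30: heading 255 -> 225
LT 120: heading 225 -> 345
BK 3.2: (23.324,-13.324) -> (20.233,-12.496) [heading=345, draw]
RT 30: heading 345 -> 315
RT 103: heading 315 -> 212
FD 6.3: (20.233,-12.496) -> (14.89,-15.834) [heading=212, draw]
BK 13.7: (14.89,-15.834) -> (26.509,-8.574) [heading=212, draw]
FD 2.7: (26.509,-8.574) -> (24.219,-10.005) [heading=212, draw]
Final: pos=(24.219,-10.005), heading=212, 6 segment(s) drawn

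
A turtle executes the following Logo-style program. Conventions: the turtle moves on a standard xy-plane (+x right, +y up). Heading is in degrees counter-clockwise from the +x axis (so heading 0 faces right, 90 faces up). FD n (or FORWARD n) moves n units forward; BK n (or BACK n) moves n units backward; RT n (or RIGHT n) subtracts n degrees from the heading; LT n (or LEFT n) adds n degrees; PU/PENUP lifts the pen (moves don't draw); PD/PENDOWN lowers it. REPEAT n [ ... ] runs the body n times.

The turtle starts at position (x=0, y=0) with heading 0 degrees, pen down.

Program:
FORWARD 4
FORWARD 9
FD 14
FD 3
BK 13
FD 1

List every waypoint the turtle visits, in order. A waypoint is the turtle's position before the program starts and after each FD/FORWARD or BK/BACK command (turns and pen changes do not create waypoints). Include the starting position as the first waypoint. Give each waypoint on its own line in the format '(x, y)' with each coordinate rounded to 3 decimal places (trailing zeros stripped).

Answer: (0, 0)
(4, 0)
(13, 0)
(27, 0)
(30, 0)
(17, 0)
(18, 0)

Derivation:
Executing turtle program step by step:
Start: pos=(0,0), heading=0, pen down
FD 4: (0,0) -> (4,0) [heading=0, draw]
FD 9: (4,0) -> (13,0) [heading=0, draw]
FD 14: (13,0) -> (27,0) [heading=0, draw]
FD 3: (27,0) -> (30,0) [heading=0, draw]
BK 13: (30,0) -> (17,0) [heading=0, draw]
FD 1: (17,0) -> (18,0) [heading=0, draw]
Final: pos=(18,0), heading=0, 6 segment(s) drawn
Waypoints (7 total):
(0, 0)
(4, 0)
(13, 0)
(27, 0)
(30, 0)
(17, 0)
(18, 0)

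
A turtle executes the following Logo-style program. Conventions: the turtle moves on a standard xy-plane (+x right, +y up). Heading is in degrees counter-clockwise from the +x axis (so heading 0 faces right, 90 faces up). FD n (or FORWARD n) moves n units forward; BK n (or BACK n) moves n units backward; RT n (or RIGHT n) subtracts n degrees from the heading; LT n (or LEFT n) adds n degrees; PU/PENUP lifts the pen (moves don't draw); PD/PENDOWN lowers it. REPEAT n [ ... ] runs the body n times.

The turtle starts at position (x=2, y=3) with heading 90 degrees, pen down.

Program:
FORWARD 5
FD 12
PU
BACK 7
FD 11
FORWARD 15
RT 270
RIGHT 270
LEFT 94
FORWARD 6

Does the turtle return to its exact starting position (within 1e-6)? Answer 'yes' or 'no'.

Answer: no

Derivation:
Executing turtle program step by step:
Start: pos=(2,3), heading=90, pen down
FD 5: (2,3) -> (2,8) [heading=90, draw]
FD 12: (2,8) -> (2,20) [heading=90, draw]
PU: pen up
BK 7: (2,20) -> (2,13) [heading=90, move]
FD 11: (2,13) -> (2,24) [heading=90, move]
FD 15: (2,24) -> (2,39) [heading=90, move]
RT 270: heading 90 -> 180
RT 270: heading 180 -> 270
LT 94: heading 270 -> 4
FD 6: (2,39) -> (7.985,39.419) [heading=4, move]
Final: pos=(7.985,39.419), heading=4, 2 segment(s) drawn

Start position: (2, 3)
Final position: (7.985, 39.419)
Distance = 36.907; >= 1e-6 -> NOT closed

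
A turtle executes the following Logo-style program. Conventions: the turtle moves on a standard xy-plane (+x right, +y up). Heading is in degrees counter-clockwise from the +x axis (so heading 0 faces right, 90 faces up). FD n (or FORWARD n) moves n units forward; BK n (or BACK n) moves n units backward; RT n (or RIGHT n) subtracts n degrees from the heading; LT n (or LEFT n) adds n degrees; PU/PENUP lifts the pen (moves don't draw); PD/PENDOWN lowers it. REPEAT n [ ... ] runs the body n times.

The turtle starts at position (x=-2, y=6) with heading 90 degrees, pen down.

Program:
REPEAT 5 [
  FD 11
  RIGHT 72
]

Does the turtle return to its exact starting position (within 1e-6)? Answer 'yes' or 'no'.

Executing turtle program step by step:
Start: pos=(-2,6), heading=90, pen down
REPEAT 5 [
  -- iteration 1/5 --
  FD 11: (-2,6) -> (-2,17) [heading=90, draw]
  RT 72: heading 90 -> 18
  -- iteration 2/5 --
  FD 11: (-2,17) -> (8.462,20.399) [heading=18, draw]
  RT 72: heading 18 -> 306
  -- iteration 3/5 --
  FD 11: (8.462,20.399) -> (14.927,11.5) [heading=306, draw]
  RT 72: heading 306 -> 234
  -- iteration 4/5 --
  FD 11: (14.927,11.5) -> (8.462,2.601) [heading=234, draw]
  RT 72: heading 234 -> 162
  -- iteration 5/5 --
  FD 11: (8.462,2.601) -> (-2,6) [heading=162, draw]
  RT 72: heading 162 -> 90
]
Final: pos=(-2,6), heading=90, 5 segment(s) drawn

Start position: (-2, 6)
Final position: (-2, 6)
Distance = 0; < 1e-6 -> CLOSED

Answer: yes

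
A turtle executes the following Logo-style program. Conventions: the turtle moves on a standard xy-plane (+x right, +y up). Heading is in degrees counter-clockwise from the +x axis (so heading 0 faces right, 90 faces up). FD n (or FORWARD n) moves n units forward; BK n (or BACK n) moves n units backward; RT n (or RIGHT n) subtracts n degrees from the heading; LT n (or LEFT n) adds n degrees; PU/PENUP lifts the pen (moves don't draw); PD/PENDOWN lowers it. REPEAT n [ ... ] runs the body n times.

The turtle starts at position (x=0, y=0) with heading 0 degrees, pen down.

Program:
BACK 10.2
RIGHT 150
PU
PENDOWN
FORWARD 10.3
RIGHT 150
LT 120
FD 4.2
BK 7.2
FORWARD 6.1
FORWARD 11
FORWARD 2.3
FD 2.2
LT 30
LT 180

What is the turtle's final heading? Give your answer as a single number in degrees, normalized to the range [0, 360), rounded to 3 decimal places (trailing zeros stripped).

Executing turtle program step by step:
Start: pos=(0,0), heading=0, pen down
BK 10.2: (0,0) -> (-10.2,0) [heading=0, draw]
RT 150: heading 0 -> 210
PU: pen up
PD: pen down
FD 10.3: (-10.2,0) -> (-19.12,-5.15) [heading=210, draw]
RT 150: heading 210 -> 60
LT 120: heading 60 -> 180
FD 4.2: (-19.12,-5.15) -> (-23.32,-5.15) [heading=180, draw]
BK 7.2: (-23.32,-5.15) -> (-16.12,-5.15) [heading=180, draw]
FD 6.1: (-16.12,-5.15) -> (-22.22,-5.15) [heading=180, draw]
FD 11: (-22.22,-5.15) -> (-33.22,-5.15) [heading=180, draw]
FD 2.3: (-33.22,-5.15) -> (-35.52,-5.15) [heading=180, draw]
FD 2.2: (-35.52,-5.15) -> (-37.72,-5.15) [heading=180, draw]
LT 30: heading 180 -> 210
LT 180: heading 210 -> 30
Final: pos=(-37.72,-5.15), heading=30, 8 segment(s) drawn

Answer: 30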